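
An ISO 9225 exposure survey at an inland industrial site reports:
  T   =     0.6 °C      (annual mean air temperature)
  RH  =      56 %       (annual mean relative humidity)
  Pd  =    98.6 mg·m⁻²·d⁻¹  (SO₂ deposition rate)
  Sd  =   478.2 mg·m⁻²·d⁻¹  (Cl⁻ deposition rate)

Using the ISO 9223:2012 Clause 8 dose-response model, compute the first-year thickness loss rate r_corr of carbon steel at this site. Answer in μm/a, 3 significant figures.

carbon steel: temperature factor f = +0.150·(-9.4) = -1.4100
  Pd branch = 1.77·Pd^0.52·e^(0.02·RH+f) = 14.42 μm/a
  Sd branch = 0.102·Sd^0.62·e^(0.033·RH+0.04·T) = 30.41 μm/a
  sum: 14.42 + 30.41 → r_corr = 44.82 μm/a

r_corr = 44.8 μm/a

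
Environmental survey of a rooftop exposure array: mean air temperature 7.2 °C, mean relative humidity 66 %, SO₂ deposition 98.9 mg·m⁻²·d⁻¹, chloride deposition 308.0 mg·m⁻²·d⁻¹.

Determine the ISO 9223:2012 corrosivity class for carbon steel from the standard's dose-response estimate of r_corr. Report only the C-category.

C5

carbon steel: f(T) = +0.150·(T−10) [T≤10 °C] = -0.4200
  sulphur-dioxide contribution → 47.46 μm/a
  chloride contribution → 41.92 μm/a
  ⇒ r_corr(carbon steel) = 89.39 μm/a
Category bounds: 80…200 μm/a bracket r_corr ⇒ C5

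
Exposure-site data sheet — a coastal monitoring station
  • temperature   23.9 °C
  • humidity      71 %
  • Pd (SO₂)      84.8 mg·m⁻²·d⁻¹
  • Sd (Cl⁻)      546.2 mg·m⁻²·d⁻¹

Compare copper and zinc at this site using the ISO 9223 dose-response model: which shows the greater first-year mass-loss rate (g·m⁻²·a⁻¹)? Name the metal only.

zinc

copper: T>10 °C ⇒ hinge -0.080·(23.9−10) = -1.1120
  SO₂ term: 0.0053·84.8^0.26·exp(0.059·71-1.1120) = 0.3647
  Cl⁻ term: 0.01025·546.2^0.27·exp(0.036·71+0.049·23.9) = 2.336
  r_corr = 0.3647 + 2.336 = 2.701 μm/a
  mass loss = 2.701 μm/a × 8.96 g/cm³ = 24.2 g·m⁻²·a⁻¹
zinc: T>10 °C ⇒ hinge -0.071·(23.9−10) = -0.9869
  Pd branch = 0.0129·Pd^0.44·e^(0.046·RH+f) = 0.889 μm/a
  Cl⁻ term: 0.0175·546.2^0.57·exp(0.008·71+0.085·23.9) = 8.556
  r_corr = 0.889 + 8.556 = 9.445 μm/a
  mass loss = 9.445 μm/a × 7.14 g/cm³ = 67.44 g·m⁻²·a⁻¹
Ordering by g·m⁻²·a⁻¹: zinc (67.4) > copper (24.2)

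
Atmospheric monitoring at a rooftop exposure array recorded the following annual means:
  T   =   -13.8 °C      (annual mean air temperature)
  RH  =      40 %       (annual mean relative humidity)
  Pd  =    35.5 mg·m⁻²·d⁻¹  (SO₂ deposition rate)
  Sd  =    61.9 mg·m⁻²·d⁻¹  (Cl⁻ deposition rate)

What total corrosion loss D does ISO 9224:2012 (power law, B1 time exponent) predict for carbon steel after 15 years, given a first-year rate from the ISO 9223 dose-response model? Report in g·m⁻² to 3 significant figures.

D(15) = 115 g·m⁻²

carbon steel: f(T) = +0.150·(T−10) [T≤10 °C] = -3.5700
  SO₂ term: 1.77·35.5^0.52·exp(0.02·40-3.5700) = 0.7097
  Cl⁻ term: 0.102·61.9^0.62·exp(0.033·40+0.04·-13.8) = 2.838
  sum: 0.7097 + 2.838 → r_corr = 3.548 μm/a
Power-law: D(15) = r_corr · 15^0.523
  D(15) = 3.548 × 15^0.523 = 3.548 × 4.122 = 14.62 μm
  Mass loss = 14.62 μm × 7.85 g/cm³ = 114.8 g·m⁻²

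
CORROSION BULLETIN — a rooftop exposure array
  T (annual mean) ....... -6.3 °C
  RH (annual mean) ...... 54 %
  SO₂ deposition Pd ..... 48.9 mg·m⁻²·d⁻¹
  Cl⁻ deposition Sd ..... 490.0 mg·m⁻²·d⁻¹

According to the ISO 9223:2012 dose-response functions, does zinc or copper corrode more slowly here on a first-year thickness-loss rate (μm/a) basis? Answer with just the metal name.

copper

zinc: temperature factor f = +0.038·(-16.3) = -0.6194
  SO₂ term: 0.0129·48.9^0.44·exp(0.046·54-0.6194) = 0.461
  Cl⁻ term: 0.0175·490.0^0.57·exp(0.008·54+0.085·-6.3) = 0.5389
  sum: 0.461 + 0.5389 → r_corr = 0.9999 μm/a
copper: f(T) = +0.126·(T−10) [T≤10 °C] = -2.0538
  SO₂ term: 0.0053·48.9^0.26·exp(0.059·54-2.0538) = 0.04521
  Sd branch = 0.01025·Sd^0.27·e^(0.036·RH+0.049·T) = 0.2801 μm/a
  sum: 0.04521 + 0.2801 → r_corr = 0.3253 μm/a
Ordering by μm/a: zinc (1) > copper (0.325)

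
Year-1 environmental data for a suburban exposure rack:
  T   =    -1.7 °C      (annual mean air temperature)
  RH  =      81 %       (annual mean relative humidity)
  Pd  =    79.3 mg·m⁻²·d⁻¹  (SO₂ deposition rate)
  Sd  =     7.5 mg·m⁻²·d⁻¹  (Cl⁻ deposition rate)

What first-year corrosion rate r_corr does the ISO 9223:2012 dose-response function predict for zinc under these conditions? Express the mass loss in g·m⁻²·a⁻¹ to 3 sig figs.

r_corr = 17.4 g·m⁻²·a⁻¹

zinc: f(T) = +0.038·(T−10) [T≤10 °C] = -0.4446
  sulphur-dioxide contribution → 2.352 μm/a
  chloride contribution → 0.0913 μm/a
  ⇒ r_corr(zinc) = 2.443 μm/a
Convert to mass loss: 2.443 μm/a × 7.14 g/cm³ = 17.44 g·m⁻²·a⁻¹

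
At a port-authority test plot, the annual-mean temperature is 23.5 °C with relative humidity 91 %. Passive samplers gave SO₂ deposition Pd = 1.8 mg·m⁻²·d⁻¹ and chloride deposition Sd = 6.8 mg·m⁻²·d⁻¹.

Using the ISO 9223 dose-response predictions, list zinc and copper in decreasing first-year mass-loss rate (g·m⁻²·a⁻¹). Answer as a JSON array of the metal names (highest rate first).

zinc: T>10 °C ⇒ hinge -0.071·(23.5−10) = -0.9585
  sulphur-dioxide contribution → 0.4213 μm/a
  chloride contribution → 0.7966 μm/a
  total first-year rate 1.218 μm/a
  mass loss = 1.218 μm/a × 7.14 g/cm³ = 8.696 g·m⁻²·a⁻¹
copper: temperature factor f = -0.080·(13.5) = -1.0800
  sulphur-dioxide contribution → 0.4501 μm/a
  chloride contribution → 1.44 μm/a
  total first-year rate 1.89 μm/a
  mass loss = 1.89 μm/a × 8.96 g/cm³ = 16.93 g·m⁻²·a⁻¹
Ordering by g·m⁻²·a⁻¹: copper (16.9) > zinc (8.7)

["copper", "zinc"]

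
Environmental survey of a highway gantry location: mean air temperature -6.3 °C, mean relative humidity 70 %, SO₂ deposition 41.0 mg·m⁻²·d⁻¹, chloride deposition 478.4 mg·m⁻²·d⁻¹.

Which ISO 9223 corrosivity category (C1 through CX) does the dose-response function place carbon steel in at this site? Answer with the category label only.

carbon steel: temperature factor f = +0.150·(-16.3) = -2.4450
  SO₂ term: 1.77·41.0^0.52·exp(0.02·70-2.4450) = 4.293
  Cl⁻ term: 0.102·478.4^0.62·exp(0.033·70+0.04·-6.3) = 36.63
  sum: 4.293 + 36.63 → r_corr = 40.92 μm/a
40.9 μm/a falls in (25, 50] for carbon steel → category C3

C3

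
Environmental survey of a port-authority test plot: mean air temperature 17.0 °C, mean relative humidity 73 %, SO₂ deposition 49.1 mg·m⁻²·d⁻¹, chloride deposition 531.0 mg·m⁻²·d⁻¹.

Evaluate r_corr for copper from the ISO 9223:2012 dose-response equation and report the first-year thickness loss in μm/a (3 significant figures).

r_corr = 2.39 μm/a

copper: temperature factor f = -0.080·(7.0) = -0.5600
  sulphur-dioxide contribution → 0.6184 μm/a
  chloride contribution → 1.777 μm/a
  ⇒ r_corr(copper) = 2.395 μm/a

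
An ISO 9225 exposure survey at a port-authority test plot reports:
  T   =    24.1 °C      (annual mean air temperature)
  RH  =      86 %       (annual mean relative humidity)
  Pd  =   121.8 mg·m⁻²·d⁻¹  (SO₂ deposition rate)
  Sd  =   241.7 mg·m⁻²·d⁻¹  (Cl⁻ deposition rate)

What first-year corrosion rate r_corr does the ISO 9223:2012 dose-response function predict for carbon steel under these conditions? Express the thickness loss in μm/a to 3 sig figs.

r_corr = 193 μm/a

carbon steel: T>10 °C ⇒ hinge -0.054·(24.1−10) = -0.7614
  sulphur-dioxide contribution → 56.08 μm/a
  chloride contribution → 137.2 μm/a
  total first-year rate 193.3 μm/a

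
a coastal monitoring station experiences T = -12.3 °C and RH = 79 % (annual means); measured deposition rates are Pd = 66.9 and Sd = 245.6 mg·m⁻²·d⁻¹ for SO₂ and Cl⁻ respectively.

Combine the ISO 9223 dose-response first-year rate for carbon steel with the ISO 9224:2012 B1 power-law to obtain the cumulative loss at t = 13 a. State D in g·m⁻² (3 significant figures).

D(13) = 851 g·m⁻²

carbon steel: T≤10 °C ⇒ hinge +0.150·(-12.3−10) = -3.3450
  SO₂ term: 1.77·66.9^0.52·exp(0.02·79-3.3450) = 2.696
  Sd branch = 0.102·Sd^0.62·e^(0.033·RH+0.04·T) = 25.65 μm/a
  r_corr = 2.696 + 25.65 = 28.34 μm/a
Power-law: D(13) = r_corr · 13^0.523
  D(13) = 28.34 × 13^0.523 = 28.34 × 3.825 = 108.4 μm
  Mass loss = 108.4 μm × 7.85 g/cm³ = 851 g·m⁻²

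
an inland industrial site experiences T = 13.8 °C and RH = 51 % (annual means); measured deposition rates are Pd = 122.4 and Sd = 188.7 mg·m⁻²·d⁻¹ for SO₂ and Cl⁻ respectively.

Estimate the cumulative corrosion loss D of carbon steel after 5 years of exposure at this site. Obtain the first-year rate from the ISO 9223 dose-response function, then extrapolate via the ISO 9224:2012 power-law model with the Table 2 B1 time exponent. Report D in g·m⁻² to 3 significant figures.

carbon steel: f(T) = -0.054·(T−10) [T>10 °C] = -0.2052
  sulphur-dioxide contribution → 48.69 μm/a
  chloride contribution → 24.56 μm/a
  ⇒ r_corr(carbon steel) = 73.25 μm/a
Power-law: D(5) = r_corr · 5^0.523
  D(5) = 73.25 × 5^0.523 = 73.25 × 2.32 = 170 μm
  Mass loss = 170 μm × 7.85 g/cm³ = 1334 g·m⁻²

D(5) = 1.33e+03 g·m⁻²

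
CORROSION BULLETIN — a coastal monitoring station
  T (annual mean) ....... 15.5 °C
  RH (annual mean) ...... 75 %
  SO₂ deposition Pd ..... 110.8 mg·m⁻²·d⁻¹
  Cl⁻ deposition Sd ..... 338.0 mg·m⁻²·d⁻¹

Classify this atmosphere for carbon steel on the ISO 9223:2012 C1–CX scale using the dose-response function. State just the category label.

C5

carbon steel: T>10 °C ⇒ hinge -0.054·(15.5−10) = -0.2970
  Pd branch = 1.77·Pd^0.52·e^(0.02·RH+f) = 68.17 μm/a
  Sd branch = 0.102·Sd^0.62·e^(0.033·RH+0.04·T) = 83.3 μm/a
  r_corr = 68.17 + 83.3 = 151.5 μm/a
ISO 9223 Table 2 (carbon steel): 80 < 151 ≤ 200 μm/a ⇒ C5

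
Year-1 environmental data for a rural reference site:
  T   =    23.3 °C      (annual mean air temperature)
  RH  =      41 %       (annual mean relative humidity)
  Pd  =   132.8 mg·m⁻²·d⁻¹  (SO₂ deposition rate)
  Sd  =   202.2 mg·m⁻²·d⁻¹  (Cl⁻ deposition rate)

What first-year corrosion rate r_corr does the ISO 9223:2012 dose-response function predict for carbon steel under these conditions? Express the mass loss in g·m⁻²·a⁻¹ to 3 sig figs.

r_corr = 407 g·m⁻²·a⁻¹

carbon steel: f(T) = -0.054·(T−10) [T>10 °C] = -0.7182
  SO₂ term: 1.77·132.8^0.52·exp(0.02·41-0.7182) = 24.9
  Sd branch = 0.102·Sd^0.62·e^(0.033·RH+0.04·T) = 26.95 μm/a
  r_corr = 24.9 + 26.95 = 51.85 μm/a
Convert to mass loss: 51.85 μm/a × 7.85 g/cm³ = 407 g·m⁻²·a⁻¹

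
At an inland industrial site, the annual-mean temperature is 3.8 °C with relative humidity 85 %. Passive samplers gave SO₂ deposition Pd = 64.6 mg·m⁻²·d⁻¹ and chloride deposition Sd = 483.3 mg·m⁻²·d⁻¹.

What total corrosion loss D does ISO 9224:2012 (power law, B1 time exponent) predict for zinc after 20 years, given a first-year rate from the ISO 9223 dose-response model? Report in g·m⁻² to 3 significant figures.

zinc: f(T) = +0.038·(T−10) [T≤10 °C] = -0.2356
  SO₂ term: 0.0129·64.6^0.44·exp(0.046·85-0.2356) = 3.183
  Sd branch = 0.0175·Sd^0.57·e^(0.008·RH+0.085·T) = 1.617 μm/a
  r_corr = 3.183 + 1.617 = 4.8 μm/a
Long-term exponent b (ISO 9224 Table 2, B1) = 0.813
  D(20) = 4.8 × 20^0.813 = 4.8 × 11.42 = 54.82 μm
  Mass loss = 54.82 μm × 7.14 g/cm³ = 391.4 g·m⁻²

D(20) = 391 g·m⁻²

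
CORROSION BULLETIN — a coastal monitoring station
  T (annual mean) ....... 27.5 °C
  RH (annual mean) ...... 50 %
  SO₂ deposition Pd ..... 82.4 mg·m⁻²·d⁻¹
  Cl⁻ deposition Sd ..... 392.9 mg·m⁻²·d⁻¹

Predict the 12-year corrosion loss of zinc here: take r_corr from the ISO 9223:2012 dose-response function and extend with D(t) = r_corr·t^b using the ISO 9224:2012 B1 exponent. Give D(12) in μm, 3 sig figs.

D(12) = 63.3 μm

zinc: temperature factor f = -0.071·(17.5) = -1.2425
  sulphur-dioxide contribution → 0.2587 μm/a
  chloride contribution → 8.141 μm/a
  total first-year rate 8.399 μm/a
Long-term exponent b (ISO 9224 Table 2, B1) = 0.813
  D(12) = 8.399 × 12^0.813 = 8.399 × 7.54 = 63.33 μm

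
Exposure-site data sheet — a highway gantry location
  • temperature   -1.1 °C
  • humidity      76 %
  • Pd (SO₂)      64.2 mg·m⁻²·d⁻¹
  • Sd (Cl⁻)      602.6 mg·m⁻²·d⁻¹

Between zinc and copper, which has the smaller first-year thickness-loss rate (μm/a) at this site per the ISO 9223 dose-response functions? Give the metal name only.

zinc: temperature factor f = +0.038·(-11.1) = -0.4218
  SO₂ term: 0.0129·64.2^0.44·exp(0.046·76-0.4218) = 1.742
  Cl⁻ term: 0.0175·602.6^0.57·exp(0.008·76+0.085·-1.1) = 1.125
  sum: 1.742 + 1.125 → r_corr = 2.867 μm/a
copper: temperature factor f = +0.126·(-11.1) = -1.3986
  Pd branch = 0.0053·Pd^0.26·e^(0.059·RH+f) = 0.3421 μm/a
  Sd branch = 0.01025·Sd^0.27·e^(0.036·RH+0.049·T) = 0.8436 μm/a
  sum: 0.3421 + 0.8436 → r_corr = 1.186 μm/a
Ordering by μm/a: zinc (2.87) > copper (1.19)

copper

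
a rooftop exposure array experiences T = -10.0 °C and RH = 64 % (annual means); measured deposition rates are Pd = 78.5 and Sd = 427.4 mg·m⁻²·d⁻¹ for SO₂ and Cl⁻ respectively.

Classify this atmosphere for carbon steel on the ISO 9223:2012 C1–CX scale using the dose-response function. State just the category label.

carbon steel: temperature factor f = +0.150·(-20.0) = -3.0000
  Pd branch = 1.77·Pd^0.52·e^(0.02·RH+f) = 3.064 μm/a
  Cl⁻ term: 0.102·427.4^0.62·exp(0.033·64+0.04·-10.0) = 24.17
  sum: 3.064 + 24.17 → r_corr = 27.23 μm/a
Category bounds: 25…50 μm/a bracket r_corr ⇒ C3

C3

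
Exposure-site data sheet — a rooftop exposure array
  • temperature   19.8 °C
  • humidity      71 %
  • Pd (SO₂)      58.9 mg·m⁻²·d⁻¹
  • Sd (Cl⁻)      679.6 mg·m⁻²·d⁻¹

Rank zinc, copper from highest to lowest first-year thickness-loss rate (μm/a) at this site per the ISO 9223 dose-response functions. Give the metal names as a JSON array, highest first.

["zinc", "copper"]

zinc: T>10 °C ⇒ hinge -0.071·(19.8−10) = -0.6958
  sulphur-dioxide contribution → 1.013 μm/a
  chloride contribution → 6.839 μm/a
  ⇒ r_corr(zinc) = 7.853 μm/a
copper: temperature factor f = -0.080·(9.8) = -0.7840
  sulphur-dioxide contribution → 0.4606 μm/a
  chloride contribution → 2.027 μm/a
  total first-year rate 2.487 μm/a
Ordering by μm/a: zinc (7.85) > copper (2.49)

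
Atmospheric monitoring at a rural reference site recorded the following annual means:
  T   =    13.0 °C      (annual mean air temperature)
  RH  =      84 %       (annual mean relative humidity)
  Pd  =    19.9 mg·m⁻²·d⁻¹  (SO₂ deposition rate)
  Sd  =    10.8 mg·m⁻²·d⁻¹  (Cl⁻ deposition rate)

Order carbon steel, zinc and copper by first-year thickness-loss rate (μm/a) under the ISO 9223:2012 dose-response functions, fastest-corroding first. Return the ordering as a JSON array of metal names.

carbon steel: f(T) = -0.054·(T−10) [T>10 °C] = -0.1620
  Pd branch = 1.77·Pd^0.52·e^(0.02·RH+f) = 38.25 μm/a
  Cl⁻ term: 0.102·10.8^0.62·exp(0.033·84+0.04·13.0) = 12
  r_corr = 38.25 + 12 = 50.25 μm/a
zinc: temperature factor f = -0.071·(3.0) = -0.2130
  SO₂ term: 0.0129·19.9^0.44·exp(0.046·84-0.2130) = 1.852
  Sd branch = 0.0175·Sd^0.57·e^(0.008·RH+0.085·T) = 0.4016 μm/a
  r_corr = 1.852 + 0.4016 = 2.254 μm/a
copper: temperature factor f = -0.080·(3.0) = -0.2400
  SO₂ term: 0.0053·19.9^0.26·exp(0.059·84-0.2400) = 1.289
  Cl⁻ term: 0.01025·10.8^0.27·exp(0.036·84+0.049·13.0) = 0.7581
  sum: 1.289 + 0.7581 → r_corr = 2.047 μm/a
Ordering by μm/a: carbon steel (50.2) > zinc (2.25) > copper (2.05)

["carbon steel", "zinc", "copper"]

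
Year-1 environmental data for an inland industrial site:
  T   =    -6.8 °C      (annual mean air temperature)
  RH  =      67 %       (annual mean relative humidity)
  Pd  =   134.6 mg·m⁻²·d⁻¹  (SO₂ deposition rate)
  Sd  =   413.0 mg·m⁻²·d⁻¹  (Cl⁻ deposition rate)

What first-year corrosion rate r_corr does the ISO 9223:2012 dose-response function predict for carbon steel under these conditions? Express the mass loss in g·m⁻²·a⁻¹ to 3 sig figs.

r_corr = 288 g·m⁻²·a⁻¹

carbon steel: T≤10 °C ⇒ hinge +0.150·(-6.8−10) = -2.5200
  Pd branch = 1.77·Pd^0.52·e^(0.02·RH+f) = 6.96 μm/a
  Sd branch = 0.102·Sd^0.62·e^(0.033·RH+0.04·T) = 29.69 μm/a
  sum: 6.96 + 29.69 → r_corr = 36.65 μm/a
Convert to mass loss: 36.65 μm/a × 7.85 g/cm³ = 287.7 g·m⁻²·a⁻¹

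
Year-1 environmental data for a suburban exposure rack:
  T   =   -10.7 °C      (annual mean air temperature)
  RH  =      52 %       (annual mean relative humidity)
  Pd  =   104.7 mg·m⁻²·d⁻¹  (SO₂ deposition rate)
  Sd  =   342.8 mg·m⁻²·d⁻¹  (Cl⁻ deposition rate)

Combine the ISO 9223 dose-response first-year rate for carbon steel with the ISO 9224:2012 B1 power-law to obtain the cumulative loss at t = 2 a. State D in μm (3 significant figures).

D(2) = 23.4 μm

carbon steel: T≤10 °C ⇒ hinge +0.150·(-10.7−10) = -3.1050
  SO₂ term: 1.77·104.7^0.52·exp(0.02·52-3.1050) = 2.521
  Cl⁻ term: 0.102·342.8^0.62·exp(0.033·52+0.04·-10.7) = 13.79
  sum: 2.521 + 13.79 → r_corr = 16.31 μm/a
Long-term exponent b (ISO 9224 Table 2, B1) = 0.523
  D(2) = 16.31 × 2^0.523 = 16.31 × 1.437 = 23.44 μm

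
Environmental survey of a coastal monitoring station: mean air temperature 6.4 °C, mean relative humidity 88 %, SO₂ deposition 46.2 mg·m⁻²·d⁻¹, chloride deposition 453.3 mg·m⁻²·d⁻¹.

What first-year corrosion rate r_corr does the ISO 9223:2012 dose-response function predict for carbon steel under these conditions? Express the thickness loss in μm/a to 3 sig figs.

carbon steel: temperature factor f = +0.150·(-3.6) = -0.5400
  sulphur-dioxide contribution → 44 μm/a
  chloride contribution → 106.6 μm/a
  ⇒ r_corr(carbon steel) = 150.6 μm/a

r_corr = 151 μm/a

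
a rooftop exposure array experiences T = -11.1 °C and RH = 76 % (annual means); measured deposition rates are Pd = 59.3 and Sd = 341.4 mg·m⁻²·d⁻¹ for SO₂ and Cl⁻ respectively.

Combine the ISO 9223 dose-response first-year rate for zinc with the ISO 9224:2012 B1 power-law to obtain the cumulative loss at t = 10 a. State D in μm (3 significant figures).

D(10) = 9.74 μm

zinc: temperature factor f = +0.038·(-21.1) = -0.8018
  sulphur-dioxide contribution → 1.15 μm/a
  chloride contribution → 0.3478 μm/a
  total first-year rate 1.498 μm/a
Long-term exponent b (ISO 9224 Table 2, B1) = 0.813
  D(10) = 1.498 × 10^0.813 = 1.498 × 6.501 = 9.739 μm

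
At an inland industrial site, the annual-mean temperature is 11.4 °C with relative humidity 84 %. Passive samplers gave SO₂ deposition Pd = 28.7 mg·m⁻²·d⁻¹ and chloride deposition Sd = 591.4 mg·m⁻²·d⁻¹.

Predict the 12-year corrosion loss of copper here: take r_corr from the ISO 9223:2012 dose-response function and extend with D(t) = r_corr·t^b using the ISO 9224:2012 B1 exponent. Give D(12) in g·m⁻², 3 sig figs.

copper: T>10 °C ⇒ hinge -0.080·(11.4−10) = -0.1120
  sulphur-dioxide contribution → 1.611 μm/a
  chloride contribution → 2.066 μm/a
  total first-year rate 3.676 μm/a
ISO 9224: D(t) = r_corr · t^b with b = 0.667 (copper, B1)
  D(12) = 3.676 × 12^0.667 = 3.676 × 5.246 = 19.29 μm
  Mass loss = 19.29 μm × 8.96 g/cm³ = 172.8 g·m⁻²

D(12) = 173 g·m⁻²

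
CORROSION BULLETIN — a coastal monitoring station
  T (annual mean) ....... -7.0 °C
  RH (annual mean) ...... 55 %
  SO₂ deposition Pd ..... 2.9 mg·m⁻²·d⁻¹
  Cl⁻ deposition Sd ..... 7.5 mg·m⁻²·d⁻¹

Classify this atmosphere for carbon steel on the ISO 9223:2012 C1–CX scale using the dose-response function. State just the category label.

carbon steel: f(T) = +0.150·(T−10) [T≤10 °C] = -2.5500
  SO₂ term: 1.77·2.9^0.52·exp(0.02·55-2.5500) = 0.7223
  Cl⁻ term: 0.102·7.5^0.62·exp(0.033·55+0.04·-7.0) = 1.651
  sum: 0.7223 + 1.651 → r_corr = 2.373 μm/a
Category bounds: 1.3…25 μm/a bracket r_corr ⇒ C2

C2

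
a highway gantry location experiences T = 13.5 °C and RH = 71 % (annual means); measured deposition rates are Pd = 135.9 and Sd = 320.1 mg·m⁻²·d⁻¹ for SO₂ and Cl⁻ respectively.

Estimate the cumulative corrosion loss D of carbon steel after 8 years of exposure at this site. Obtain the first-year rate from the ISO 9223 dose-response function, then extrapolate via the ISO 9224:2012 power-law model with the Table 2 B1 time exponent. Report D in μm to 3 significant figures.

carbon steel: T>10 °C ⇒ hinge -0.054·(13.5−10) = -0.1890
  SO₂ term: 1.77·135.9^0.52·exp(0.02·71-0.1890) = 77.96
  Cl⁻ term: 0.102·320.1^0.62·exp(0.033·71+0.04·13.5) = 65.16
  r_corr = 77.96 + 65.16 = 143.1 μm/a
ISO 9224: D(t) = r_corr · t^b with b = 0.523 (carbon steel, B1)
  D(8) = 143.1 × 8^0.523 = 143.1 × 2.967 = 424.6 μm

D(8) = 425 μm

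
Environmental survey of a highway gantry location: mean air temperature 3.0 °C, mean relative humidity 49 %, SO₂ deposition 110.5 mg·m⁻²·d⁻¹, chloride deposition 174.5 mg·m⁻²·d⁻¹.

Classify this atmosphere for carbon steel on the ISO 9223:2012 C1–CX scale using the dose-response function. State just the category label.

carbon steel: T≤10 °C ⇒ hinge +0.150·(3.0−10) = -1.0500
  SO₂ term: 1.77·110.5^0.52·exp(0.02·49-1.0500) = 19.06
  Cl⁻ term: 0.102·174.5^0.62·exp(0.033·49+0.04·3.0) = 14.22
  sum: 19.06 + 14.22 → r_corr = 33.28 μm/a
ISO 9223 Table 2 (carbon steel): 25 < 33.3 ≤ 50 μm/a ⇒ C3

C3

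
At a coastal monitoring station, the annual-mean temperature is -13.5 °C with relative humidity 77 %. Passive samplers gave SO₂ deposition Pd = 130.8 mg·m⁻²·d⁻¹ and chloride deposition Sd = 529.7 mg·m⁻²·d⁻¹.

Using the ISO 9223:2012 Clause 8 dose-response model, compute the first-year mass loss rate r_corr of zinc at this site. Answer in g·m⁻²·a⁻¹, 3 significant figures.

r_corr = 13.7 g·m⁻²·a⁻¹

zinc: T≤10 °C ⇒ hinge +0.038·(-13.5−10) = -0.8930
  Pd branch = 0.0129·Pd^0.44·e^(0.046·RH+f) = 1.557 μm/a
  Sd branch = 0.0175·Sd^0.57·e^(0.008·RH+0.085·T) = 0.3672 μm/a
  sum: 1.557 + 0.3672 → r_corr = 1.924 μm/a
Convert to mass loss: 1.924 μm/a × 7.14 g/cm³ = 13.74 g·m⁻²·a⁻¹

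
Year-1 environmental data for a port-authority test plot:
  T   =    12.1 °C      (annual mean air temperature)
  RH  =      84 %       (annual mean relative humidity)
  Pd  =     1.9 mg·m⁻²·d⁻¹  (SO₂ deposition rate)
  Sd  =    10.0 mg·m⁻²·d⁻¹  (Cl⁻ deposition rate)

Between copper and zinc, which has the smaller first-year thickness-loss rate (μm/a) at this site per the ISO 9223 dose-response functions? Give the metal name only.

zinc

copper: temperature factor f = -0.080·(2.1) = -0.1680
  SO₂ term: 0.0053·1.9^0.26·exp(0.059·84-0.1680) = 0.7519
  Sd branch = 0.01025·Sd^0.27·e^(0.036·RH+0.049·T) = 0.7104 μm/a
  r_corr = 0.7519 + 0.7104 = 1.462 μm/a
zinc: T>10 °C ⇒ hinge -0.071·(12.1−10) = -0.1491
  SO₂ term: 0.0129·1.9^0.44·exp(0.046·84-0.1491) = 0.7024
  Sd branch = 0.0175·Sd^0.57·e^(0.008·RH+0.085·T) = 0.3561 μm/a
  sum: 0.7024 + 0.3561 → r_corr = 1.059 μm/a
Ordering by μm/a: copper (1.46) > zinc (1.06)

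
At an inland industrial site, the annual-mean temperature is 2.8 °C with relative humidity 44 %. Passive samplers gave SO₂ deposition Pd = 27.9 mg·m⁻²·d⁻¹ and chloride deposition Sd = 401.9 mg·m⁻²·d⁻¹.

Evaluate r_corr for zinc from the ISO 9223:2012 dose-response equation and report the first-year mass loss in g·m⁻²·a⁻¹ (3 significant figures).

r_corr = 9.17 g·m⁻²·a⁻¹

zinc: T≤10 °C ⇒ hinge +0.038·(2.8−10) = -0.2736
  SO₂ term: 0.0129·27.9^0.44·exp(0.046·44-0.2736) = 0.3213
  Sd branch = 0.0175·Sd^0.57·e^(0.008·RH+0.085·T) = 0.963 μm/a
  sum: 0.3213 + 0.963 → r_corr = 1.284 μm/a
Convert to mass loss: 1.284 μm/a × 7.14 g/cm³ = 9.169 g·m⁻²·a⁻¹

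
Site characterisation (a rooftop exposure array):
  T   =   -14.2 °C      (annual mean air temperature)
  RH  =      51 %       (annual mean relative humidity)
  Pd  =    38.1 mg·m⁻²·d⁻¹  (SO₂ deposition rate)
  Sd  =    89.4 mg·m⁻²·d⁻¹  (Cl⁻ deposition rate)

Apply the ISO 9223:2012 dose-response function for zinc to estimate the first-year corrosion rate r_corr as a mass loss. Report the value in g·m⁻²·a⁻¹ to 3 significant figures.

r_corr = 2.63 g·m⁻²·a⁻¹

zinc: f(T) = +0.038·(T−10) [T≤10 °C] = -0.9196
  sulphur-dioxide contribution → 0.2665 μm/a
  chloride contribution → 0.1019 μm/a
  total first-year rate 0.3684 μm/a
Convert to mass loss: 0.3684 μm/a × 7.14 g/cm³ = 2.63 g·m⁻²·a⁻¹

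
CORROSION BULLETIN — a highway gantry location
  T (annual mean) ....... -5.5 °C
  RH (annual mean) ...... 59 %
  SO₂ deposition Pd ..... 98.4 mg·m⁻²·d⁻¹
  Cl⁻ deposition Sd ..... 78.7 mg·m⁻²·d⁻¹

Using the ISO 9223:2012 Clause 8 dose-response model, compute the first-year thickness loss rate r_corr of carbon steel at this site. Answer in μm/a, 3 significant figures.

r_corr = 14.7 μm/a

carbon steel: f(T) = +0.150·(T−10) [T≤10 °C] = -2.3250
  SO₂ term: 1.77·98.4^0.52·exp(0.02·59-2.3250) = 6.124
  Sd branch = 0.102·Sd^0.62·e^(0.033·RH+0.04·T) = 8.593 μm/a
  r_corr = 6.124 + 8.593 = 14.72 μm/a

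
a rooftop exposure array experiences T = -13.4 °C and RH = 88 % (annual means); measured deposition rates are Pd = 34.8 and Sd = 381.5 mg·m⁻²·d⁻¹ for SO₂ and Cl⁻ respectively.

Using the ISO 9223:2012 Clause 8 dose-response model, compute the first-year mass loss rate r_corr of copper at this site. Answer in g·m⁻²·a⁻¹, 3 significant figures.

r_corr = 6.76 g·m⁻²·a⁻¹

copper: f(T) = +0.126·(T−10) [T≤10 °C] = -2.9484
  Pd branch = 0.0053·Pd^0.26·e^(0.059·RH+f) = 0.1257 μm/a
  Cl⁻ term: 0.01025·381.5^0.27·exp(0.036·88+0.049·-13.4) = 0.6287
  r_corr = 0.1257 + 0.6287 = 0.7544 μm/a
Convert to mass loss: 0.7544 μm/a × 8.96 g/cm³ = 6.759 g·m⁻²·a⁻¹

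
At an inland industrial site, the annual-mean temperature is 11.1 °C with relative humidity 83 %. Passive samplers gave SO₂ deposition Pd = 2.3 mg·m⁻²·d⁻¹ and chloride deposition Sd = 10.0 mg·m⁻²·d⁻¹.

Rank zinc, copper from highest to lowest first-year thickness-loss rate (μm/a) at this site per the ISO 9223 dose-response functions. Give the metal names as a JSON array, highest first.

zinc: T>10 °C ⇒ hinge -0.071·(11.1−10) = -0.0781
  SO₂ term: 0.0129·2.3^0.44·exp(0.046·83-0.0781) = 0.7834
  Sd branch = 0.0175·Sd^0.57·e^(0.008·RH+0.085·T) = 0.3245 μm/a
  r_corr = 0.7834 + 0.3245 = 1.108 μm/a
copper: temperature factor f = -0.080·(1.1) = -0.0880
  Pd branch = 0.0053·Pd^0.26·e^(0.059·RH+f) = 0.807 μm/a
  Sd branch = 0.01025·Sd^0.27·e^(0.036·RH+0.049·T) = 0.6525 μm/a
  r_corr = 0.807 + 0.6525 = 1.459 μm/a
Ordering by μm/a: copper (1.46) > zinc (1.11)

["copper", "zinc"]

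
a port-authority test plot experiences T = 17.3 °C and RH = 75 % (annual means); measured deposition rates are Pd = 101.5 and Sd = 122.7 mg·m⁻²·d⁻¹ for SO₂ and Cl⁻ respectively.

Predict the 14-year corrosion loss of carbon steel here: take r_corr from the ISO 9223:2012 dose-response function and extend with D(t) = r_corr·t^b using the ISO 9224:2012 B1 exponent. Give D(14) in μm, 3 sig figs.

carbon steel: T>10 °C ⇒ hinge -0.054·(17.3−10) = -0.3942
  SO₂ term: 1.77·101.5^0.52·exp(0.02·75-0.3942) = 59.1
  Cl⁻ term: 0.102·122.7^0.62·exp(0.033·75+0.04·17.3) = 47.76
  sum: 59.1 + 47.76 → r_corr = 106.9 μm/a
ISO 9224: D(t) = r_corr · t^b with b = 0.523 (carbon steel, B1)
  D(14) = 106.9 × 14^0.523 = 106.9 × 3.976 = 424.9 μm

D(14) = 425 μm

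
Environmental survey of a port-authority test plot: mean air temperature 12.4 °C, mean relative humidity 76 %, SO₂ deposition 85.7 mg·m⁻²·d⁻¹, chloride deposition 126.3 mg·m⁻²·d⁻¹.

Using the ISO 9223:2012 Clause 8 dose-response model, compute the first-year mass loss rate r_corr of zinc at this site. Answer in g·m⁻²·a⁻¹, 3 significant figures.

zinc: T>10 °C ⇒ hinge -0.071·(12.4−10) = -0.1704
  Pd branch = 0.0129·Pd^0.44·e^(0.046·RH+f) = 2.543 μm/a
  Cl⁻ term: 0.0175·126.3^0.57·exp(0.008·76+0.085·12.4) = 1.454
  sum: 2.543 + 1.454 → r_corr = 3.997 μm/a
Convert to mass loss: 3.997 μm/a × 7.14 g/cm³ = 28.54 g·m⁻²·a⁻¹

r_corr = 28.5 g·m⁻²·a⁻¹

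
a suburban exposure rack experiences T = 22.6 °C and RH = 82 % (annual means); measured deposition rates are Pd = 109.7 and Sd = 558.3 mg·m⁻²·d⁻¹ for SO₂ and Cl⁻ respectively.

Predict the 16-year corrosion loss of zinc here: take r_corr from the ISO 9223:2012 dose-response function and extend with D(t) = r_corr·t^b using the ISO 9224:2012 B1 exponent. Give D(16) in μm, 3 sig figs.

zinc: temperature factor f = -0.071·(12.6) = -0.8946
  Pd branch = 0.0129·Pd^0.44·e^(0.046·RH+f) = 1.811 μm/a
  Cl⁻ term: 0.0175·558.3^0.57·exp(0.008·82+0.085·22.6) = 8.471
  r_corr = 1.811 + 8.471 = 10.28 μm/a
Power-law: D(16) = r_corr · 16^0.813
  D(16) = 10.28 × 16^0.813 = 10.28 × 9.527 = 97.95 μm

D(16) = 98.0 μm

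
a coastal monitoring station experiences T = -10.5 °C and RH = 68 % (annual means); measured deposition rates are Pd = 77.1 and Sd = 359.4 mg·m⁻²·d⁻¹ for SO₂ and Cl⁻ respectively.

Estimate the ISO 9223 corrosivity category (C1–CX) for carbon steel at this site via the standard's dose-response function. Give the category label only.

carbon steel: temperature factor f = +0.150·(-20.5) = -3.0750
  sulphur-dioxide contribution → 3.051 μm/a
  chloride contribution → 24.28 μm/a
  ⇒ r_corr(carbon steel) = 27.33 μm/a
Category bounds: 25…50 μm/a bracket r_corr ⇒ C3

C3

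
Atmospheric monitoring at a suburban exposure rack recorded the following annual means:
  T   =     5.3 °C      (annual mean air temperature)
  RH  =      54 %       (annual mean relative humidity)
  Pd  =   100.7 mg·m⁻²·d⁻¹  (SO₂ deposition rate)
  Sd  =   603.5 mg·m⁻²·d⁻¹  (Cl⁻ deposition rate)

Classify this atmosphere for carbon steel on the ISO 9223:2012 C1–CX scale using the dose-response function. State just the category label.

carbon steel: T≤10 °C ⇒ hinge +0.150·(5.3−10) = -0.7050
  Pd branch = 1.77·Pd^0.52·e^(0.02·RH+f) = 28.34 μm/a
  Sd branch = 0.102·Sd^0.62·e^(0.033·RH+0.04·T) = 39.68 μm/a
  sum: 28.34 + 39.68 → r_corr = 68.02 μm/a
Category bounds: 50…80 μm/a bracket r_corr ⇒ C4

C4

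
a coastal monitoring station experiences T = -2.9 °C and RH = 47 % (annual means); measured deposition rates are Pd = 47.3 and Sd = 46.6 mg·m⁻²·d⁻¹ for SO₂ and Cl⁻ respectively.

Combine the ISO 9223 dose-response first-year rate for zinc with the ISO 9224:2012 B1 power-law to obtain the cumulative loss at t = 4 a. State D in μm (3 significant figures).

D(4) = 1.71 μm

zinc: f(T) = +0.038·(T−10) [T≤10 °C] = -0.4902
  SO₂ term: 0.0129·47.3^0.44·exp(0.046·47-0.4902) = 0.3746
  Cl⁻ term: 0.0175·46.6^0.57·exp(0.008·47+0.085·-2.9) = 0.1779
  r_corr = 0.3746 + 0.1779 = 0.5525 μm/a
Power-law: D(4) = r_corr · 4^0.813
  D(4) = 0.5525 × 4^0.813 = 0.5525 × 3.087 = 1.705 μm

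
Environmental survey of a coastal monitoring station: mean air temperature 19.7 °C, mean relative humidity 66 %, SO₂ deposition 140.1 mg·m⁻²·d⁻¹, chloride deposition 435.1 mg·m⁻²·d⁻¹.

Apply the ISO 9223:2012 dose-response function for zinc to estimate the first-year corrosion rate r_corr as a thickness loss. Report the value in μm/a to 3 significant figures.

r_corr = 6.24 μm/a

zinc: f(T) = -0.071·(T−10) [T>10 °C] = -0.6887
  sulphur-dioxide contribution → 1.187 μm/a
  chloride contribution → 5.053 μm/a
  total first-year rate 6.24 μm/a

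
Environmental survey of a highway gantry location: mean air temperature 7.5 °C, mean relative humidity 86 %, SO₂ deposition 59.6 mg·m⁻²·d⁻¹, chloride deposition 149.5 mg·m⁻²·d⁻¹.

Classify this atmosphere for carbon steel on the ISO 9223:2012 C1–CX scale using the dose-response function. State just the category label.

carbon steel: T≤10 °C ⇒ hinge +0.150·(7.5−10) = -0.3750
  SO₂ term: 1.77·59.6^0.52·exp(0.02·86-0.3750) = 56.92
  Sd branch = 0.102·Sd^0.62·e^(0.033·RH+0.04·T) = 52.44 μm/a
  r_corr = 56.92 + 52.44 = 109.4 μm/a
109 μm/a falls in (80, 200] for carbon steel → category C5

C5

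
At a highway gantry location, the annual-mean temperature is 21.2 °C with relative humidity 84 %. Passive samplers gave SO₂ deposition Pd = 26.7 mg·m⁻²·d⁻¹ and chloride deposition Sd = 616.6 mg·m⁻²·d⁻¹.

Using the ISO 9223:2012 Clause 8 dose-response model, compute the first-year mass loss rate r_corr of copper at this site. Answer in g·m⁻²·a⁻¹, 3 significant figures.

copper: T>10 °C ⇒ hinge -0.080·(21.2−10) = -0.8960
  SO₂ term: 0.0053·26.7^0.26·exp(0.059·84-0.8960) = 0.7218
  Sd branch = 0.01025·Sd^0.27·e^(0.036·RH+0.049·T) = 3.377 μm/a
  sum: 0.7218 + 3.377 → r_corr = 4.098 μm/a
Convert to mass loss: 4.098 μm/a × 8.96 g/cm³ = 36.72 g·m⁻²·a⁻¹

r_corr = 36.7 g·m⁻²·a⁻¹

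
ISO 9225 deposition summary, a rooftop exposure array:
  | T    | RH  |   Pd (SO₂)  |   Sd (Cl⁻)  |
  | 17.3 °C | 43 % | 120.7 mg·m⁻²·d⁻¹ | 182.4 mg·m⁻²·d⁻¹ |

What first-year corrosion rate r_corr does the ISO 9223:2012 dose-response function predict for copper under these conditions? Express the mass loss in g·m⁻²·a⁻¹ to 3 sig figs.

copper: T>10 °C ⇒ hinge -0.080·(17.3−10) = -0.5840
  SO₂ term: 0.0053·120.7^0.26·exp(0.059·43-0.5840) = 0.1299
  Sd branch = 0.01025·Sd^0.27·e^(0.036·RH+0.049·T) = 0.4588 μm/a
  r_corr = 0.1299 + 0.4588 = 0.5887 μm/a
Convert to mass loss: 0.5887 μm/a × 8.96 g/cm³ = 5.275 g·m⁻²·a⁻¹

r_corr = 5.28 g·m⁻²·a⁻¹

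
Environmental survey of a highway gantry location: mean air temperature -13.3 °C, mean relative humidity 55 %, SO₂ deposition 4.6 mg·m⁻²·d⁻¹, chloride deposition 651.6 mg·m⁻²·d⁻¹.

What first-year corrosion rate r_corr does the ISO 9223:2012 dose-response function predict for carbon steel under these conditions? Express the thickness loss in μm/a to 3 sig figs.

r_corr = 20.8 μm/a

carbon steel: f(T) = +0.150·(T−10) [T≤10 °C] = -3.4950
  sulphur-dioxide contribution → 0.3568 μm/a
  chloride contribution → 20.44 μm/a
  total first-year rate 20.8 μm/a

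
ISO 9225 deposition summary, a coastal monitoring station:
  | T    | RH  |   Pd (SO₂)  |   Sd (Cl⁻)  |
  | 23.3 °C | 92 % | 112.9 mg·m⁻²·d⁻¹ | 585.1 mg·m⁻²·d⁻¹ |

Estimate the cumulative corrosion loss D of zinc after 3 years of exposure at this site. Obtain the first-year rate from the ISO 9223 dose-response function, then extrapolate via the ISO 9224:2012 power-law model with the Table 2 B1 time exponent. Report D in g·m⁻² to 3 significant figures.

zinc: temperature factor f = -0.071·(13.3) = -0.9443
  sulphur-dioxide contribution → 2.764 μm/a
  chloride contribution → 10 μm/a
  total first-year rate 12.77 μm/a
Power-law: D(3) = r_corr · 3^0.813
  D(3) = 12.77 × 3^0.813 = 12.77 × 2.443 = 31.19 μm
  Mass loss = 31.19 μm × 7.14 g/cm³ = 222.7 g·m⁻²

D(3) = 223 g·m⁻²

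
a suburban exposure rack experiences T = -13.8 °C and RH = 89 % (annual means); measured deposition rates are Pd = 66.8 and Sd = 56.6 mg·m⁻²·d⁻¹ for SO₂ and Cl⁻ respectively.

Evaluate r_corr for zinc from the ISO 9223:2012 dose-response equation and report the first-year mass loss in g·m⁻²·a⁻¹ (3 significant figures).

r_corr = 15.0 g·m⁻²·a⁻¹

zinc: T≤10 °C ⇒ hinge +0.038·(-13.8−10) = -0.9044
  sulphur-dioxide contribution → 1.989 μm/a
  chloride contribution → 0.1101 μm/a
  total first-year rate 2.1 μm/a
Convert to mass loss: 2.1 μm/a × 7.14 g/cm³ = 14.99 g·m⁻²·a⁻¹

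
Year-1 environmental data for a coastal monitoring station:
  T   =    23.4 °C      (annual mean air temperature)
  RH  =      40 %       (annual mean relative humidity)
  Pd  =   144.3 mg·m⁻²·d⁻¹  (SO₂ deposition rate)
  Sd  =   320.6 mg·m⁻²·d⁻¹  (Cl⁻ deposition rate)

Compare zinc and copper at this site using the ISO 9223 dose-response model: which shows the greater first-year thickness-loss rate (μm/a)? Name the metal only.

zinc: temperature factor f = -0.071·(13.4) = -0.9514
  Pd branch = 0.0129·Pd^0.44·e^(0.046·RH+f) = 0.2796 μm/a
  Cl⁻ term: 0.0175·320.6^0.57·exp(0.008·40+0.085·23.4) = 4.723
  sum: 0.2796 + 4.723 → r_corr = 5.003 μm/a
copper: f(T) = -0.080·(T−10) [T>10 °C] = -1.0720
  SO₂ term: 0.0053·144.3^0.26·exp(0.059·40-1.0720) = 0.06999
  Sd branch = 0.01025·Sd^0.27·e^(0.036·RH+0.049·T) = 0.6467 μm/a
  r_corr = 0.06999 + 0.6467 = 0.7167 μm/a
Ordering by μm/a: zinc (5) > copper (0.717)

zinc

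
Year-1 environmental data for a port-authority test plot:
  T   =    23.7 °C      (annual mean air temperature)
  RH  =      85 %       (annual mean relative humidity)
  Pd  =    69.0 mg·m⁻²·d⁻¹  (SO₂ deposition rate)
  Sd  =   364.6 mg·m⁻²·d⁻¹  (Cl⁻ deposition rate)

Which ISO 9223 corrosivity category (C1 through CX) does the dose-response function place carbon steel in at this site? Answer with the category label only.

carbon steel: T>10 °C ⇒ hinge -0.054·(23.7−10) = -0.7398
  SO₂ term: 1.77·69.0^0.52·exp(0.02·85-0.7398) = 41.8
  Cl⁻ term: 0.102·364.6^0.62·exp(0.033·85+0.04·23.7) = 168.6
  r_corr = 41.8 + 168.6 = 210.4 μm/a
ISO 9223 Table 2 (carbon steel): 200 < 210 ≤ 700 μm/a ⇒ CX

CX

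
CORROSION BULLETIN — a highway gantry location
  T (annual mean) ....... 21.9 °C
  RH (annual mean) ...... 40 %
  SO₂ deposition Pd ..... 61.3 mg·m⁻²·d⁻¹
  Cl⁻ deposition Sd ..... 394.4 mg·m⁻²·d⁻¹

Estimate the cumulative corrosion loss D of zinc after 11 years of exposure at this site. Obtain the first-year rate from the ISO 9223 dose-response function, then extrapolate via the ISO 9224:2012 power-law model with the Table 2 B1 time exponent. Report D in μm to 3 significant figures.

zinc: f(T) = -0.071·(T−10) [T>10 °C] = -0.8449
  SO₂ term: 0.0129·61.3^0.44·exp(0.046·40-0.8449) = 0.2134
  Cl⁻ term: 0.0175·394.4^0.57·exp(0.008·40+0.085·21.9) = 4.679
  r_corr = 0.2134 + 4.679 = 4.892 μm/a
ISO 9224: D(t) = r_corr · t^b with b = 0.813 (zinc, B1)
  D(11) = 4.892 × 11^0.813 = 4.892 × 7.025 = 34.37 μm

D(11) = 34.4 μm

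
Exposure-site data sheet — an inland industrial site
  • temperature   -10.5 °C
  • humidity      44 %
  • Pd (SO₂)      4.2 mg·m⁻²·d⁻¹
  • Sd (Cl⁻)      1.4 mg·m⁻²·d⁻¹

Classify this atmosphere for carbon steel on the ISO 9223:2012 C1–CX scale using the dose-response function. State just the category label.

C1

carbon steel: f(T) = +0.150·(T−10) [T≤10 °C] = -3.0750
  Pd branch = 1.77·Pd^0.52·e^(0.02·RH+f) = 0.4157 μm/a
  Sd branch = 0.102·Sd^0.62·e^(0.033·RH+0.04·T) = 0.3527 μm/a
  r_corr = 0.4157 + 0.3527 = 0.7684 μm/a
Category bounds: 0…1.3 μm/a bracket r_corr ⇒ C1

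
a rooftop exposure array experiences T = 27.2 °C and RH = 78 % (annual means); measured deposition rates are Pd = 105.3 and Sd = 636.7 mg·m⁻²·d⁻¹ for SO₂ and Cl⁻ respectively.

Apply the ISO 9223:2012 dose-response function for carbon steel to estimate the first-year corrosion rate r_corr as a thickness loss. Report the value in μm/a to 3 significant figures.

r_corr = 255 μm/a

carbon steel: temperature factor f = -0.054·(17.2) = -0.9288
  SO₂ term: 1.77·105.3^0.52·exp(0.02·78-0.9288) = 37.48
  Sd branch = 0.102·Sd^0.62·e^(0.033·RH+0.04·T) = 217.5 μm/a
  r_corr = 37.48 + 217.5 = 255 μm/a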